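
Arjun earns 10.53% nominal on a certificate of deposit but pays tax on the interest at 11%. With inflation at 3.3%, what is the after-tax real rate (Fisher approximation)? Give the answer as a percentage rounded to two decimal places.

After-tax nominal return = 10.53% × (1 − 0.11) = 9.3717%.
r ≈ 9.3717% − 3.3% → 6.07%.

6.07%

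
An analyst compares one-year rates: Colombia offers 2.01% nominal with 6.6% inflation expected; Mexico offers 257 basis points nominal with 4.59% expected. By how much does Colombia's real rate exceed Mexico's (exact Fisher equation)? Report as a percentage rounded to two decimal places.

-2.37%

Colombia: (1 + 0.0201)/(1 + 0.0660) − 1 = -4.3058%
Mexico: (1 + 0.0257)/(1 + 0.0459) − 1 = -1.9314%
Differential = -4.3058% − (-1.9314%) = -2.3745% → -2.37%.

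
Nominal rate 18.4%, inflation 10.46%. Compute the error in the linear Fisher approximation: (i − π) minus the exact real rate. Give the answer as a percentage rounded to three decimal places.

0.752%

Approximate: r ≈ 18.400% − 10.460% = 7.9400%
Exact: (1 + 0.1840)/(1 + 0.1046) − 1 = 7.1881%
Error = 7.9400% − 7.1881% = 0.7519% → 0.752%.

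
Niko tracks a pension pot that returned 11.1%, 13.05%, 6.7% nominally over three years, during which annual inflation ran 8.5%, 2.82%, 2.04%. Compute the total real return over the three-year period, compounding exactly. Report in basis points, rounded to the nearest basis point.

1773 basis points

Nominal growth factor = 1.1110 × 1.1305 × 1.0670 = 1.340137
Price-level growth factor = 1.0850 × 1.0282 × 1.0204 = 1.138355
Real growth factor = 1.340137 / 1.138355 = 1.177257
Total real return = 1.177257 − 1 → 1773 basis points.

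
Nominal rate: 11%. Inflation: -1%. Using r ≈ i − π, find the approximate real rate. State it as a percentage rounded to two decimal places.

12.00%

r ≈ i − π = 11% − (-1%) = 12.00%.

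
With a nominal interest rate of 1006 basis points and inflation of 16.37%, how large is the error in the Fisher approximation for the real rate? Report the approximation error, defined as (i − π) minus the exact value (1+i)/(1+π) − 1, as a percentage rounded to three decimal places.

-0.888%

Approximate: r ≈ 10.060% − 16.370% = -6.3100%
Exact: (1 + 0.1006)/(1 + 0.1637) − 1 = -5.4224%
Error = -6.3100% − (-5.4224%) = -0.8876% → -0.888%.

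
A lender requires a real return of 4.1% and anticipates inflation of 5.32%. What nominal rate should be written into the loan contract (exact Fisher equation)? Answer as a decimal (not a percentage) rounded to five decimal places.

0.09638

(1 + i) = (1 + r)(1 + π) = 1.04100 × 1.05320 = 1.0963812
i = 1.0963812 − 1, so the required nominal rate is 0.09638.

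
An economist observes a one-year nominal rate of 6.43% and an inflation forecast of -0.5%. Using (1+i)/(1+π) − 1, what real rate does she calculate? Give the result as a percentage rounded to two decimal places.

6.96%

1 + r = 1.06430 / 0.99500 = 1.069648
r = 1.069648 − 1 = 6.9648%, i.e. 6.96%.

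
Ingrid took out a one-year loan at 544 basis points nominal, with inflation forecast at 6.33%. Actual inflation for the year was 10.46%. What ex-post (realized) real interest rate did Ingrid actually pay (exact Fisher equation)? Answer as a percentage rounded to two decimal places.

Ex-post: (1 + 0.0544)/(1 + 0.1046) − 1 = -4.5446%
So the realized real rate is -4.54%.

-4.54%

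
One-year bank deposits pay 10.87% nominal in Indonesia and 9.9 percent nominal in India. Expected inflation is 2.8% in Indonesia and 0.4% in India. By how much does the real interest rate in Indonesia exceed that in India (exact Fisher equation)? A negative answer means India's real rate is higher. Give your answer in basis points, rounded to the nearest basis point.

Indonesia: (1 + 0.1087)/(1 + 0.0280) − 1 = 7.8502%
India: (1 + 0.0990)/(1 + 0.0040) − 1 = 9.4622%
Differential = 7.8502% − 9.4622% = -1.6120% → -161 basis points.

-161 basis points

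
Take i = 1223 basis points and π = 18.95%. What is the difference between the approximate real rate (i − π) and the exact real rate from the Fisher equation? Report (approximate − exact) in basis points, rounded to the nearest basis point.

Approximate: r ≈ 12.230% − 18.950% = -6.7200%
Exact: (1 + 0.1223)/(1 + 0.1895) − 1 = -5.6494%
Error = -6.7200% − (-5.6494%) = -1.0706% → -107 basis points.

-107 basis points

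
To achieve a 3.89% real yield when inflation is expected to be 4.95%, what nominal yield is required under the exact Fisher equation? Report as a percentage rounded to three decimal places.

(1 + i) = (1 + r)(1 + π) = 1.03890 × 1.04950 = 1.09032555
i = 1.09032555 − 1, so the required nominal rate is 9.033%.

9.033%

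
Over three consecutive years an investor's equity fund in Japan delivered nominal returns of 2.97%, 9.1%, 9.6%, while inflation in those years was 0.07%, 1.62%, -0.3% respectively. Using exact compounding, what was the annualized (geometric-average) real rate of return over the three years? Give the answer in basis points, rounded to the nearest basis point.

669 basis points

Compound the nominal returns: 1.0297 × 1.0910 × 1.0960 = 1.23124936.
Compound inflation: 1.0007 × 1.0162 × 0.9970 = 1.01386061.
Deflate: 1.23124936 / 1.01386061 = 1.21441681.
Annualized real rate = 1.21441681^(1/3) − 1 = 6.6897% → 669 basis points.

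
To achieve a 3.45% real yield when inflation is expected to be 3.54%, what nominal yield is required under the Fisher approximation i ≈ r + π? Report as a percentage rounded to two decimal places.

6.99%

i ≈ r + π = 3.45% + 3.54% = 6.99%.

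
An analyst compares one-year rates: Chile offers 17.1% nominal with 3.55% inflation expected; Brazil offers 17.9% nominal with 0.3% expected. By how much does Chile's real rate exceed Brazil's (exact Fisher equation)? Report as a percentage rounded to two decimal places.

-4.46%

Chile: (1 + 0.1710)/(1 + 0.0355) − 1 = 13.0855%
Brazil: (1 + 0.1790)/(1 + 0.0030) − 1 = 17.5474%
Differential = 13.0855% − 17.5474% = -4.4619% → -4.46%.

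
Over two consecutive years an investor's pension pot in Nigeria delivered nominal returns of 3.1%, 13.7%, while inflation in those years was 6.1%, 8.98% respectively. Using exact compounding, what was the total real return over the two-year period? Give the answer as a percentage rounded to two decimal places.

Nominal growth factor = 1.0310 × 1.1370 = 1.172247
Price-level growth factor = 1.0610 × 1.0898 = 1.156278
Real growth factor = 1.172247 / 1.156278 = 1.013811
Total real return = 1.013811 − 1 → 1.38%.

1.38%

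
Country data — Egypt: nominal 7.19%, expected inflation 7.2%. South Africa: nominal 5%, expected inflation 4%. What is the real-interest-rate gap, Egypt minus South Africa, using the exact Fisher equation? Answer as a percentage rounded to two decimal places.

-0.97%

Egypt: (1 + 0.0719)/(1 + 0.0720) − 1 = -0.0093%
South Africa: (1 + 0.0500)/(1 + 0.0400) − 1 = 0.9615%
Differential = -0.0093% − 0.9615% = -0.9709% → -0.97%.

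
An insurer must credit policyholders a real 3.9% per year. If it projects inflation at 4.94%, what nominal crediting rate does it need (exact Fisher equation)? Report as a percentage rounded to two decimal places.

9.03%

(1 + i) = (1 + r)(1 + π) = 1.03900 × 1.04940 = 1.0903266
i = 1.0903266 − 1, so the required nominal rate is 9.03%.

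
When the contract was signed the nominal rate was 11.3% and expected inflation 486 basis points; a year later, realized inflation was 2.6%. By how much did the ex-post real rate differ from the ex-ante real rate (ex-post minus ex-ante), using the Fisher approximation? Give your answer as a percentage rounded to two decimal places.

Ex-ante: 11.3% − 4.86% = 6.440%
Ex-post: 11.3% − 2.6% = 8.700%
Difference (ex-post − ex-ante) = 2.2600% → 2.26%.

2.26%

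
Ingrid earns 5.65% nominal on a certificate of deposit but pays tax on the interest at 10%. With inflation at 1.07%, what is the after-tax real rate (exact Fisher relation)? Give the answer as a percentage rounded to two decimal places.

3.97%

After-tax nominal return = 5.65% × (1 − 0.1) = 5.0850%.
1 + r = 1.05085 / 1.01070 = 1.039725
After-tax real rate = 1.039725 − 1 → 3.97%.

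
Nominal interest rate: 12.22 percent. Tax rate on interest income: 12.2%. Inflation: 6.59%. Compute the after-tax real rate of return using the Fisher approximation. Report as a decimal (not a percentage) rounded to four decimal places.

0.0414

After-tax nominal return = 12.22% × (1 − 0.122) = 10.72916%.
r ≈ 10.72916% − 6.59% → 0.0414.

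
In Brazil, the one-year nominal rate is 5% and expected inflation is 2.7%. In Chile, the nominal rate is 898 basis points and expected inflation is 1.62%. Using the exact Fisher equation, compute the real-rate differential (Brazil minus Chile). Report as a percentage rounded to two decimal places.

-5.00%

Brazil: (1 + 0.0500)/(1 + 0.0270) − 1 = 2.2395%
Chile: (1 + 0.0898)/(1 + 0.0162) − 1 = 7.2427%
Differential = 2.2395% − 7.2427% = -5.0031% → -5.00%.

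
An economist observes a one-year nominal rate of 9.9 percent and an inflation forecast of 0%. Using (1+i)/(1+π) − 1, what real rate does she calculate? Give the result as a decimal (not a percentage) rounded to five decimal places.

0.09900

By the Fisher identity, 1 + r = (1 + i)/(1 + π).
1 + r = 1.09900 / 1.00000 = 1.099000
r = 1.099000 − 1 = 9.9000%, i.e. 0.09900.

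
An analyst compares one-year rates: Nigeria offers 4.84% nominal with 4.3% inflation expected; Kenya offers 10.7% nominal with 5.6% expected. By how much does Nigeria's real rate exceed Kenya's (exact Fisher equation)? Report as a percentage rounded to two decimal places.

Nigeria: (1 + 0.0484)/(1 + 0.0430) − 1 = 0.5177%
Kenya: (1 + 0.1070)/(1 + 0.0560) − 1 = 4.8295%
Differential = 0.5177% − 4.8295% = -4.3118% → -4.31%.

-4.31%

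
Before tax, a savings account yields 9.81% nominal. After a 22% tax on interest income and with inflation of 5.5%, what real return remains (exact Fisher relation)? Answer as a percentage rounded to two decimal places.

2.04%

After-tax nominal return = 9.81% × (1 − 0.22) = 7.6518%.
1 + r = 1.076518 / 1.05500 = 1.020396
After-tax real rate = 1.020396 − 1 → 2.04%.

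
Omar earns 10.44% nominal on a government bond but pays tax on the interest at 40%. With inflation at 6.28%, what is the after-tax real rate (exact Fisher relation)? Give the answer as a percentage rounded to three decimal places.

After-tax nominal return = 10.44% × (1 − 0.4) = 6.2640%.
1 + r = 1.06264 / 1.06280 = 0.999849
After-tax real rate = 0.999849 − 1 → -0.015%.

-0.015%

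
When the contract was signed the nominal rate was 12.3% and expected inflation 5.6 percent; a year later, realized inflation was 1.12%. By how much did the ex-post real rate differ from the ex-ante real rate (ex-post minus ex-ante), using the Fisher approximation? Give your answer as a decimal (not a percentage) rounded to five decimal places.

Ex-ante: 12.3% − 5.6% = 6.700%
Ex-post: 12.3% − 1.12% = 11.180%
Difference (ex-post − ex-ante) = 4.4800% → 0.04480.

0.04480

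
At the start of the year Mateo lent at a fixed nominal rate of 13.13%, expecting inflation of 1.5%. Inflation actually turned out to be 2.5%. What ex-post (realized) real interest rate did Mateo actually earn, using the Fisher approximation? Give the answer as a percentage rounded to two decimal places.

Ex-post: 13.13% − 2.5% = 10.630%
So the realized real rate is 10.63%.

10.63%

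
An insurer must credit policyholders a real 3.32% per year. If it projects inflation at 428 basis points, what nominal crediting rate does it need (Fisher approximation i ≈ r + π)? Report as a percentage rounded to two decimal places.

7.60%

i ≈ r + π = 3.32% + 4.28% = 7.60%.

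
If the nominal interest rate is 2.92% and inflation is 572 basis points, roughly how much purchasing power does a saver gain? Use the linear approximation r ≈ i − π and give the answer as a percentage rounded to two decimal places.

r ≈ i − π = 2.92% − 5.72% = -2.80%.

-2.80%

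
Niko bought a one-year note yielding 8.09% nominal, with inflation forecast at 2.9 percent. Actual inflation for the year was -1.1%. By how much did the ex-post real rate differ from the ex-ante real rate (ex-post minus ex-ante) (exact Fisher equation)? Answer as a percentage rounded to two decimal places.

Ex-ante: (1 + 0.0809)/(1 + 0.0290) − 1 = 5.0437%
Ex-post: (1 + 0.0809)/(1 − 0.0110) − 1 = 9.2922%
Difference (ex-post − ex-ante) = 4.2485% → 4.25%.

4.25%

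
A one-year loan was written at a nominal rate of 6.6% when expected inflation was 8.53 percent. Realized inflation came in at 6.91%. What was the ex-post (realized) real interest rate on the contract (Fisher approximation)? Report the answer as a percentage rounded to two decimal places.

Ex-post: 6.6% − 6.91% = -0.310%
So the realized real rate is -0.31%.

-0.31%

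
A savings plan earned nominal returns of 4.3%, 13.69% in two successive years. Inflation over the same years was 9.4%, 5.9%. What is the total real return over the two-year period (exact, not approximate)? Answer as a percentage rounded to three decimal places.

Compound the nominal returns: 1.0430 × 1.1369 = 1.185787.
Compound inflation: 1.0940 × 1.0590 = 1.158546.
Deflate: 1.185787 / 1.158546 = 1.023513.
Total real return = 1.023513 − 1 → 2.351%.

2.351%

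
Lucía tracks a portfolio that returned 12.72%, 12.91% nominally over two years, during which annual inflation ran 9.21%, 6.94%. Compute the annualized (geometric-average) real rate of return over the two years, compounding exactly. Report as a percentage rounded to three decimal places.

Nominal growth factor = 1.1272 × 1.1291 = 1.27272152
Price-level growth factor = 1.0921 × 1.0694 = 1.16789174
Real growth factor = 1.27272152 / 1.16789174 = 1.08975984
Annualized real rate = 1.08975984^(1/2) − 1 = 4.3916% → 4.392%.

4.392%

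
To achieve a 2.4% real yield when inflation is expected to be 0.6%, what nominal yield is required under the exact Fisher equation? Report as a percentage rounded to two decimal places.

(1 + i) = (1 + r)(1 + π) = 1.02400 × 1.00600 = 1.030144
i = 1.030144 − 1, so the required nominal rate is 3.01%.

3.01%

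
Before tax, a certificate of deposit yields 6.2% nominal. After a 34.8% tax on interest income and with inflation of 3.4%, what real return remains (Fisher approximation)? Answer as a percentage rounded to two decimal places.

After-tax nominal return = 6.2% × (1 − 0.348) = 4.0424%.
r ≈ 4.0424% − 3.4% → 0.64%.

0.64%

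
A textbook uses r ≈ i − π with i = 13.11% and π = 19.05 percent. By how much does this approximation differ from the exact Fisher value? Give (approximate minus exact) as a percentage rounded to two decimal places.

-0.95%

Approximate: r ≈ 13.110% − 19.050% = -5.9400%
Exact: (1 + 0.1311)/(1 + 0.1905) − 1 = -4.9895%
Error = -5.9400% − (-4.9895%) = -0.9505% → -0.95%.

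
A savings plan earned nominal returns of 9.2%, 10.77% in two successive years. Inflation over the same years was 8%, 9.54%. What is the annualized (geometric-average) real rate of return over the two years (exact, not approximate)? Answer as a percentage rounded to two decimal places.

Nominal growth factor = 1.0920 × 1.1077 = 1.20960840
Price-level growth factor = 1.0800 × 1.0954 = 1.18303200
Real growth factor = 1.20960840 / 1.18303200 = 1.02246465
Annualized real rate = 1.02246465^(1/2) − 1 = 1.1170% → 1.12%.

1.12%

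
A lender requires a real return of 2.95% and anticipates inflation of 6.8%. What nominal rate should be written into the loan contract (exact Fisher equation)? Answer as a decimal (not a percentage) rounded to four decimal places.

(1 + i) = (1 + r)(1 + π) = 1.02950 × 1.06800 = 1.099506
i = 1.099506 − 1, so the required nominal rate is 0.0995.

0.0995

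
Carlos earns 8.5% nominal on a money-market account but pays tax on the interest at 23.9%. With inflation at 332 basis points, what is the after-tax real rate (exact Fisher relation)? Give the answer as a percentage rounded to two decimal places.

After-tax nominal return = 8.5% × (1 − 0.239) = 6.4685%.
1 + r = 1.064685 / 1.03320 = 1.030473
After-tax real rate = 1.030473 − 1 → 3.05%.

3.05%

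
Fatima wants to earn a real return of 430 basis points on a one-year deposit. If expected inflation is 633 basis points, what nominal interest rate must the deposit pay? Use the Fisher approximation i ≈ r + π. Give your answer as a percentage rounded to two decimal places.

10.63%

i ≈ r + π = 4.3% + 6.33% = 10.63%.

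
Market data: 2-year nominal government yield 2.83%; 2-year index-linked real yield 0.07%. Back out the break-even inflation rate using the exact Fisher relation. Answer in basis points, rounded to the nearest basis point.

(1 + π) = (1 + i)/(1 + r) = 1.02830 / 1.00070 = 1.027581
Break-even inflation = 1.027581 − 1 → 276 basis points.

276 basis points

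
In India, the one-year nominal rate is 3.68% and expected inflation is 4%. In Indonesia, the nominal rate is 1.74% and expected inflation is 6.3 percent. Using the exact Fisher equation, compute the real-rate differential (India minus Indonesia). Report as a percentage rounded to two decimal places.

3.98%

India: (1 + 0.0368)/(1 + 0.0400) − 1 = -0.3077%
Indonesia: (1 + 0.0174)/(1 + 0.0630) − 1 = -4.2897%
Differential = -0.3077% − (-4.2897%) = 3.9821% → 3.98%.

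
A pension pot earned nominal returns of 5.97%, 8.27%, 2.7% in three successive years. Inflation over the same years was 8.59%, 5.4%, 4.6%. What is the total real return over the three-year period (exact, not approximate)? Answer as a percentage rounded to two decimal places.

Compound the nominal returns: 1.0597 × 1.0827 × 1.0270 = 1.178315.
Compound inflation: 1.0859 × 1.0540 × 1.0460 = 1.197187.
Deflate: 1.178315 / 1.197187 = 0.984236.
Total real return = 0.984236 − 1 → -1.58%.

-1.58%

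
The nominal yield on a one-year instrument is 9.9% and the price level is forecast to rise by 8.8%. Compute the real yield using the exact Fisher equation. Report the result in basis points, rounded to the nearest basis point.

1 + r = 1.09900 / 1.08800 = 1.010110
r = 1.010110 − 1 = 1.0110%, i.e. 101 basis points.

101 basis points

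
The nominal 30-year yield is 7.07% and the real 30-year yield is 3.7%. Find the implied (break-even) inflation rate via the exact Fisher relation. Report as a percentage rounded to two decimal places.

3.25%

(1 + π) = (1 + i)/(1 + r) = 1.07070 / 1.03700 = 1.032498
Break-even inflation = 1.032498 − 1 → 3.25%.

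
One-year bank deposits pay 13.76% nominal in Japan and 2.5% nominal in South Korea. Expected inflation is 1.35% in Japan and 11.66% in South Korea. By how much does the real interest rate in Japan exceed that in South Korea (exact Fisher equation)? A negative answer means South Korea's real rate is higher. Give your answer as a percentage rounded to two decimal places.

20.45%

Japan: (1 + 0.1376)/(1 + 0.0135) − 1 = 12.2447%
South Korea: (1 + 0.0250)/(1 + 0.1166) − 1 = -8.2035%
Differential = 12.2447% − (-8.2035%) = 20.4482% → 20.45%.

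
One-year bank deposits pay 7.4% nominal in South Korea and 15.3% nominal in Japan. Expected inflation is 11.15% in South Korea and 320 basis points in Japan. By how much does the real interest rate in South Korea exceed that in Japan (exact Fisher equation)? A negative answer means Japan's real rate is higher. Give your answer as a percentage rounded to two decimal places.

South Korea: (1 + 0.0740)/(1 + 0.1115) − 1 = -3.3738%
Japan: (1 + 0.1530)/(1 + 0.0320) − 1 = 11.7248%
Differential = -3.3738% − 11.7248% = -15.0986% → -15.10%.

-15.10%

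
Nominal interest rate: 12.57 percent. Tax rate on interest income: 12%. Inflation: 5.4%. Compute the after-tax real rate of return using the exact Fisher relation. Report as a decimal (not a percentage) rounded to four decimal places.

After-tax nominal return = 12.57% × (1 − 0.12) = 11.0616%.
1 + r = 1.110616 / 1.05400 = 1.053715
After-tax real rate = 1.053715 − 1 → 0.0537.

0.0537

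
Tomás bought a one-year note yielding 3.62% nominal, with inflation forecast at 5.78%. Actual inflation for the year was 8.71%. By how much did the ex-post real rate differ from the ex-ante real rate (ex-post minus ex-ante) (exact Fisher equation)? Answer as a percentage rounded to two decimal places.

Ex-ante: (1 + 0.0362)/(1 + 0.0578) − 1 = -2.0420%
Ex-post: (1 + 0.0362)/(1 + 0.0871) − 1 = -4.6822%
Difference (ex-post − ex-ante) = -2.6402% → -2.64%.

-2.64%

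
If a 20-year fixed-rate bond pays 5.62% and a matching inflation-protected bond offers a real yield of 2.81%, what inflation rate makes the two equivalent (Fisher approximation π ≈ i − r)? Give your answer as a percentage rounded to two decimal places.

π ≈ i − r = 5.62% − 2.81% → 2.81%.

2.81%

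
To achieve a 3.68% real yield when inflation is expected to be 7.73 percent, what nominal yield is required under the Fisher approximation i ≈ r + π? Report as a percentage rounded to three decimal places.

i ≈ r + π = 3.68% + 7.73% = 11.410%.

11.410%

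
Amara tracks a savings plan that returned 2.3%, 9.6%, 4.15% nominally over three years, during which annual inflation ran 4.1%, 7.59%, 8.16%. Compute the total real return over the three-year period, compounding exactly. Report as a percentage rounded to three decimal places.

Compound the nominal returns: 1.0230 × 1.0960 × 1.0415 = 1.167738.
Compound inflation: 1.0410 × 1.0759 × 1.0816 = 1.211405.
Deflate: 1.167738 / 1.211405 = 0.963954.
Total real return = 0.963954 − 1 → -3.605%.

-3.605%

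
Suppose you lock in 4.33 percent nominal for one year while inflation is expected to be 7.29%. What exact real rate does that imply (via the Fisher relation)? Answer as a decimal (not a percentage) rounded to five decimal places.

-0.02759

1 + r = 1.04330 / 1.07290 = 0.972411
r = 0.972411 − 1 = -2.7589%, i.e. -0.02759.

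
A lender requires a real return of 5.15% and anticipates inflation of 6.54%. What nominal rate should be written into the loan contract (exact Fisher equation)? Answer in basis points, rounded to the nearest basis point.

1203 basis points

(1 + i) = (1 + r)(1 + π) = 1.05150 × 1.06540 = 1.1202681
i = 1.1202681 − 1, so the required nominal rate is 1203 basis points.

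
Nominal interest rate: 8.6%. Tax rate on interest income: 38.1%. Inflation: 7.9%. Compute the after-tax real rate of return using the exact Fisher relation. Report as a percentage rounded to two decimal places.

After-tax nominal return = 8.6% × (1 − 0.381) = 5.3234%.
1 + r = 1.053234 / 1.07900 = 0.976120
After-tax real rate = 0.976120 − 1 → -2.39%.

-2.39%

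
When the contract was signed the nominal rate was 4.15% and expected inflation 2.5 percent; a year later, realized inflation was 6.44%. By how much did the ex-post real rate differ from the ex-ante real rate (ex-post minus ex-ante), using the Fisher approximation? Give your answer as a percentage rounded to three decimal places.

Ex-ante: 4.15% − 2.5% = 1.650%
Ex-post: 4.15% − 6.44% = -2.290%
Difference (ex-post − ex-ante) = -3.9400% → -3.940%.

-3.940%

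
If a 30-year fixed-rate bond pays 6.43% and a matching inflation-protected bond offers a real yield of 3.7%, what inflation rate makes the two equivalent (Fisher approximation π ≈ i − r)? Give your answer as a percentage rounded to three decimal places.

π ≈ i − r = 6.43% − 3.7% → 2.730%.

2.730%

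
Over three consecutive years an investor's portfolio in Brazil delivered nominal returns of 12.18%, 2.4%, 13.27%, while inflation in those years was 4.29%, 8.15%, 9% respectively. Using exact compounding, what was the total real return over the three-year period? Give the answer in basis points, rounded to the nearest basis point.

Nominal growth factor = 1.1218 × 1.0240 × 1.1327 = 1.301159
Price-level growth factor = 1.0429 × 1.0815 × 1.0900 = 1.229407
Real growth factor = 1.301159 / 1.229407 = 1.058363
Total real return = 1.058363 − 1 → 584 basis points.

584 basis points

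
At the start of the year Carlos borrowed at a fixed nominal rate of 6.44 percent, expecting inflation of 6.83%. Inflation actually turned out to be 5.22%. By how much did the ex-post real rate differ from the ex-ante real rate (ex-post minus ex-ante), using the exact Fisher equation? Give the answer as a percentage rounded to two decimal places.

1.52%

Ex-ante: (1 + 0.0644)/(1 + 0.0683) − 1 = -0.3651%
Ex-post: (1 + 0.0644)/(1 + 0.0522) − 1 = 1.1595%
Difference (ex-post − ex-ante) = 1.5245% → 1.52%.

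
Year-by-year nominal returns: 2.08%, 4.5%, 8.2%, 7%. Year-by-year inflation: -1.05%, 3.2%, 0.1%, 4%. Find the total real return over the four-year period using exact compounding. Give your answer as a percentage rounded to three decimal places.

16.173%

Compound the nominal returns: 1.0208 × 1.0450 × 1.0820 × 1.0700 = 1.235003.
Compound inflation: 0.9895 × 1.0320 × 1.0010 × 1.0400 = 1.063073.
Deflate: 1.235003 / 1.063073 = 1.161730.
Total real return = 1.161730 − 1 → 16.173%.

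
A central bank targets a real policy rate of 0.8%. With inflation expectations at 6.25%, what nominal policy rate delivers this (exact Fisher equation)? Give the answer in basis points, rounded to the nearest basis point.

(1 + i) = (1 + r)(1 + π) = 1.00800 × 1.06250 = 1.07100
i = 1.07100 − 1, so the required nominal rate is 710 basis points.

710 basis points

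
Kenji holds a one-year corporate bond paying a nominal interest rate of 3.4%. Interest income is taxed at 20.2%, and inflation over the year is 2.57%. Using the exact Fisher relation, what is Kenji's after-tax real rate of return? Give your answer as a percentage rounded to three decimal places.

After-tax nominal return = 3.4% × (1 − 0.202) = 2.7132%.
1 + r = 1.027132 / 1.02570 = 1.001396
After-tax real rate = 1.001396 − 1 → 0.140%.

0.140%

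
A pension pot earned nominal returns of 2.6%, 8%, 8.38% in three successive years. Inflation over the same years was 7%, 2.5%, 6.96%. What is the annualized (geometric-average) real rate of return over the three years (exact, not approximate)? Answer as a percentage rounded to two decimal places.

Compound the nominal returns: 1.0260 × 1.0800 × 1.0838 = 1.20093710.
Compound inflation: 1.0700 × 1.0250 × 1.0696 = 1.17308380.
Deflate: 1.20093710 / 1.17308380 = 1.02374366.
Annualized real rate = 1.02374366^(1/3) − 1 = 0.7853% → 0.79%.

0.79%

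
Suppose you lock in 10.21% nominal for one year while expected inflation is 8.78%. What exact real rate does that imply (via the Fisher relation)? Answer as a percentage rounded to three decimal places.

By the Fisher relation, 1 + r = (1 + i)/(1 + π).
1 + r = 1.10210 / 1.08780 = 1.013146
r = 1.013146 − 1 = 1.3146%, i.e. 1.315%.

1.315%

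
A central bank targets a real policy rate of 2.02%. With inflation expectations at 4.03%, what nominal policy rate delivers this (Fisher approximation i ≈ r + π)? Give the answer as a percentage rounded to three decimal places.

i ≈ r + π = 2.02% + 4.03% = 6.050%.

6.050%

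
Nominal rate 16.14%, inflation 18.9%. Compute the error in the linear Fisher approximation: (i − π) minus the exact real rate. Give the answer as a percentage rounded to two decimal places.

Approximate: r ≈ 16.140% − 18.900% = -2.7600%
Exact: (1 + 0.1614)/(1 + 0.1890) − 1 = -2.3213%
Error = -2.7600% − (-2.3213%) = -0.4387% → -0.44%.

-0.44%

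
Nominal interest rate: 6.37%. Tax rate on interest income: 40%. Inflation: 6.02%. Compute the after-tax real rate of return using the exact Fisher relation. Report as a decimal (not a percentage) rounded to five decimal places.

After-tax nominal return = 6.37% × (1 − 0.4) = 3.8220%.
1 + r = 1.03822 / 1.06020 = 0.979268
After-tax real rate = 0.979268 − 1 → -0.02073.

-0.02073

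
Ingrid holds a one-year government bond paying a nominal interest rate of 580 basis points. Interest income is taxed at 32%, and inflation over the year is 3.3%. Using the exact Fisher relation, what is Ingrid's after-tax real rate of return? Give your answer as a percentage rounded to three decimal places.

After-tax nominal return = 5.8% × (1 − 0.32) = 3.9440%.
1 + r = 1.03944 / 1.03300 = 1.006234
After-tax real rate = 1.006234 − 1 → 0.623%.

0.623%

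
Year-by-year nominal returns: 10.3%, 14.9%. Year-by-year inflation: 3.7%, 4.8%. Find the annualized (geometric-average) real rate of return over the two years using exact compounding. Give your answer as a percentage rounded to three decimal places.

Compound the nominal returns: 1.1030 × 1.1490 = 1.26734700.
Compound inflation: 1.0370 × 1.0480 = 1.08677600.
Deflate: 1.26734700 / 1.08677600 = 1.16615291.
Annualized real rate = 1.16615291^(1/2) − 1 = 7.9886% → 7.989%.

7.989%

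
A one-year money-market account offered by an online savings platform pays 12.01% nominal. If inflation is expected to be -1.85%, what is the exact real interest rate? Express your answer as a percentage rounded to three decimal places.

14.121%

By the Fisher equation, 1 + r = (1 + i)/(1 + π).
1 + r = 1.12010 / 0.98150 = 1.141212
r = 1.141212 − 1 = 14.1212%, i.e. 14.121%.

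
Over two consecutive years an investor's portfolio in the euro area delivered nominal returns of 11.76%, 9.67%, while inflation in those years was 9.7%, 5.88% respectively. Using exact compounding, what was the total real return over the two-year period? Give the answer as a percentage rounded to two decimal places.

5.52%

Nominal growth factor = 1.1176 × 1.0967 = 1.225672
Price-level growth factor = 1.0970 × 1.0588 = 1.161504
Real growth factor = 1.225672 / 1.161504 = 1.055246
Total real return = 1.055246 − 1 → 5.52%.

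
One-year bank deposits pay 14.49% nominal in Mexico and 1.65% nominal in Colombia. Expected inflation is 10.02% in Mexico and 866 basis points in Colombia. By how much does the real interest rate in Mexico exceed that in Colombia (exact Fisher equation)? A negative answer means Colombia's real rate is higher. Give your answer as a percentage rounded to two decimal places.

10.51%

Mexico: (1 + 0.1449)/(1 + 0.1002) − 1 = 4.0629%
Colombia: (1 + 0.0165)/(1 + 0.0866) − 1 = -6.4513%
Differential = 4.0629% − (-6.4513%) = 10.5142% → 10.51%.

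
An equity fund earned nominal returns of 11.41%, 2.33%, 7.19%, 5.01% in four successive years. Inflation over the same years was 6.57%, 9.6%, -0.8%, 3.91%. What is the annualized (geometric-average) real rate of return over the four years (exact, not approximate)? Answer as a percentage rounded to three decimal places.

1.607%

Nominal growth factor = 1.1141 × 1.0233 × 1.0719 × 1.0501 = 1.28325238
Price-level growth factor = 1.0657 × 1.0960 × 0.9920 × 1.0391 = 1.20396687
Real growth factor = 1.28325238 / 1.20396687 = 1.06585356
Annualized real rate = 1.06585356^(1/4) − 1 = 1.6072% → 1.607%.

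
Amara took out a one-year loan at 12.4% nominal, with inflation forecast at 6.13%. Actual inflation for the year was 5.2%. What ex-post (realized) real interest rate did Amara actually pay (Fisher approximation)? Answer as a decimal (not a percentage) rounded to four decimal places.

Ex-post: 12.4% − 5.2% = 7.200%
So the realized real rate is 0.0720.

0.0720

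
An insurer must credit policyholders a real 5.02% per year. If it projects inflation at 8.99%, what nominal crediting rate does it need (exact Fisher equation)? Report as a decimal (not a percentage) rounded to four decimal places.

(1 + i) = (1 + r)(1 + π) = 1.05020 × 1.08990 = 1.14461298
i = 1.14461298 − 1, so the required nominal rate is 0.1446.

0.1446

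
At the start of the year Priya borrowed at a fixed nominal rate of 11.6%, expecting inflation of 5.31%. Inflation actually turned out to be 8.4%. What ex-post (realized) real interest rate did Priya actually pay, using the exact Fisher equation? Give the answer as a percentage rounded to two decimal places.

2.95%

Ex-post: (1 + 0.1160)/(1 + 0.0840) − 1 = 2.9520%
So the realized real rate is 2.95%.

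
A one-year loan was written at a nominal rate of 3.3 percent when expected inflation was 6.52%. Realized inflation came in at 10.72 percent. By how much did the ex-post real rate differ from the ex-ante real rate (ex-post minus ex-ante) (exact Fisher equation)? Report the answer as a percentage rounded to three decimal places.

-3.679%

Ex-ante: (1 + 0.0330)/(1 + 0.0652) − 1 = -3.0229%
Ex-post: (1 + 0.0330)/(1 + 0.1072) − 1 = -6.7016%
Difference (ex-post − ex-ante) = -3.6787% → -3.679%.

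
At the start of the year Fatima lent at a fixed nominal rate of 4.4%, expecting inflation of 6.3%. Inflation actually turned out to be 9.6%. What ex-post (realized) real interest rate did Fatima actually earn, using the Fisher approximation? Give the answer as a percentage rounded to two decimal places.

-5.20%

Ex-post: 4.4% − 9.6% = -5.200%
So the realized real rate is -5.20%.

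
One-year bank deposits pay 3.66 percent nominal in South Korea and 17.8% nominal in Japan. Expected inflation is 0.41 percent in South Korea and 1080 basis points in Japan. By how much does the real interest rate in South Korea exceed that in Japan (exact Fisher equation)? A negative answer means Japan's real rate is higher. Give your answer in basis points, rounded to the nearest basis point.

-308 basis points

South Korea: (1 + 0.0366)/(1 + 0.0041) − 1 = 3.2367%
Japan: (1 + 0.1780)/(1 + 0.1080) − 1 = 6.3177%
Differential = 3.2367% − 6.3177% = -3.0810% → -308 basis points.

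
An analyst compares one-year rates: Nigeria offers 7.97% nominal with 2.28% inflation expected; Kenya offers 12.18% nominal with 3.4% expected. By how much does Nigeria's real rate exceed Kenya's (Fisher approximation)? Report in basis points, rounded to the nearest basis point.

-309 basis points

Nigeria: 7.97% − 2.28% = 5.690%
Kenya: 12.18% − 3.4% = 8.780%
Differential = -3.090% → -309 basis points.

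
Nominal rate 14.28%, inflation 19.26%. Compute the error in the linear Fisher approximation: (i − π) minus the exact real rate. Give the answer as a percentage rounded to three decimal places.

Approximate: r ≈ 14.280% − 19.260% = -4.9800%
Exact: (1 + 0.1428)/(1 + 0.1926) − 1 = -4.1758%
Error = -4.9800% − (-4.1758%) = -0.8042% → -0.804%.

-0.804%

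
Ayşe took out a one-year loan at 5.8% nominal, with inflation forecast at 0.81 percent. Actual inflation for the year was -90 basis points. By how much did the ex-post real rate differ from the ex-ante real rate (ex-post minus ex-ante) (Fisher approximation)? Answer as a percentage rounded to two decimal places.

Ex-ante: 5.8% − 0.81% = 4.990%
Ex-post: 5.8% − (-0.9%) = 6.700%
Difference (ex-post − ex-ante) = 1.7100% → 1.71%.

1.71%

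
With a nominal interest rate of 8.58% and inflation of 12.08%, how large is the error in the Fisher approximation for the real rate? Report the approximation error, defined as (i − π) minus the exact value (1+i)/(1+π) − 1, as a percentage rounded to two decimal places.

Approximate: r ≈ 8.580% − 12.080% = -3.5000%
Exact: (1 + 0.0858)/(1 + 0.1208) − 1 = -3.1228%
Error = -3.5000% − (-3.1228%) = -0.3772% → -0.38%.

-0.38%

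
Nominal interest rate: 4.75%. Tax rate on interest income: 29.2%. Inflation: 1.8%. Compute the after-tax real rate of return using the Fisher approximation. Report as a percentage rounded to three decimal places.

After-tax nominal return = 4.75% × (1 − 0.292) = 3.3630%.
r ≈ 3.3630% − 1.8% → 1.563%.

1.563%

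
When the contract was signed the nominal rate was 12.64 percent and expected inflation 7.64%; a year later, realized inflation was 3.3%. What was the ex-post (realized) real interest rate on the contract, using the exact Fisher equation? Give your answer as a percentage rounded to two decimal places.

Ex-post: (1 + 0.1264)/(1 + 0.0330) − 1 = 9.0416%
So the realized real rate is 9.04%.

9.04%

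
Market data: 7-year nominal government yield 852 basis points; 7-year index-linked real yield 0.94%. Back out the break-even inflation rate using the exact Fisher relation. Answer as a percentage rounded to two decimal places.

(1 + π) = (1 + i)/(1 + r) = 1.08520 / 1.00940 = 1.075094
Break-even inflation = 1.075094 − 1 → 7.51%.

7.51%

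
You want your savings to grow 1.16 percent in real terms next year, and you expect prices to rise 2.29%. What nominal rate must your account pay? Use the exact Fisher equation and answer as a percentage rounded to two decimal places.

(1 + i) = (1 + r)(1 + π) = 1.01160 × 1.02290 = 1.03476564
i = 1.03476564 − 1, so the required nominal rate is 3.48%.

3.48%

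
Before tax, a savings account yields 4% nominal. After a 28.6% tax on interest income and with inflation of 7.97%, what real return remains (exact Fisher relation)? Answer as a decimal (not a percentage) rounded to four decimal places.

-0.0474

After-tax nominal return = 4% × (1 − 0.286) = 2.8560%.
1 + r = 1.02856 / 1.07970 = 0.952635
After-tax real rate = 0.952635 − 1 → -0.0474.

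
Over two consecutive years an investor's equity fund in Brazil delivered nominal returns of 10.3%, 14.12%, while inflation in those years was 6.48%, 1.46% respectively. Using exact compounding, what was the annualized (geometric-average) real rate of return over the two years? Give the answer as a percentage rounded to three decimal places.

7.941%

Nominal growth factor = 1.1030 × 1.1412 = 1.25874360
Price-level growth factor = 1.0648 × 1.0146 = 1.08034608
Real growth factor = 1.25874360 / 1.08034608 = 1.16512997
Annualized real rate = 1.16512997^(1/2) − 1 = 7.9412% → 7.941%.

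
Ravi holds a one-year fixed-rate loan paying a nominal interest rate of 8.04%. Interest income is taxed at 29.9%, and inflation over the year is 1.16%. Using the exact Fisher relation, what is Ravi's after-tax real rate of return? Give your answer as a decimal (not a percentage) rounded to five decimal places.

After-tax nominal return = 8.04% × (1 − 0.299) = 5.63604%.
1 + r = 1.0563604 / 1.01160 = 1.044247
After-tax real rate = 1.044247 − 1 → 0.04425.

0.04425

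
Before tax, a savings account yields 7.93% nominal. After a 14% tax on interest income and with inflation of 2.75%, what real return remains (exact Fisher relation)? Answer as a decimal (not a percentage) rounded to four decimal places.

After-tax nominal return = 7.93% × (1 − 0.14) = 6.8198%.
1 + r = 1.068198 / 1.02750 = 1.039609
After-tax real rate = 1.039609 − 1 → 0.0396.

0.0396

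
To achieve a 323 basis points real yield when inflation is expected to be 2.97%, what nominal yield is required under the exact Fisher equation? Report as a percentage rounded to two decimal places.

(1 + i) = (1 + r)(1 + π) = 1.03230 × 1.02970 = 1.06295931
i = 1.06295931 − 1, so the required nominal rate is 6.30%.

6.30%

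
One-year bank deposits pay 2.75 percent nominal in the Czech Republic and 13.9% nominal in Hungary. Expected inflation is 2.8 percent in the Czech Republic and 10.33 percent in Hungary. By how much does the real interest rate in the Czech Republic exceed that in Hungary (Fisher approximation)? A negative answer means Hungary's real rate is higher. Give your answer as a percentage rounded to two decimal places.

-3.62%

The Czech Republic: 2.75% − 2.8% = -0.050%
Hungary: 13.9% − 10.33% = 3.570%
Differential = -3.620% → -3.62%.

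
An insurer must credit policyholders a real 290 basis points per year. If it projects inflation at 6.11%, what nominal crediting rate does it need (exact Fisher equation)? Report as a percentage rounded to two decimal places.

9.19%

(1 + i) = (1 + r)(1 + π) = 1.02900 × 1.06110 = 1.0918719
i = 1.0918719 − 1, so the required nominal rate is 9.19%.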